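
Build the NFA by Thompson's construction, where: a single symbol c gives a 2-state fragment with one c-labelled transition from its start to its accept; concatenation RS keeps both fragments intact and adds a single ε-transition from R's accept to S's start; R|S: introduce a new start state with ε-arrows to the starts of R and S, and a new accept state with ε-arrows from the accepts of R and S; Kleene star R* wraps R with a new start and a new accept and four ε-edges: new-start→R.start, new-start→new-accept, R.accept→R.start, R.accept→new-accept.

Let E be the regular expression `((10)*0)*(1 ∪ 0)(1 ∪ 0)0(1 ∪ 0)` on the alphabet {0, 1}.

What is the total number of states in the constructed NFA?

30

By structural recursion:
Each of the 10 symbol leaves contributes a 2-state fragment.
  10 → 4 states
  (10)* → 6 states
  (10)*0 → 8 states
  ((10)*0)* → 10 states
  1 ∪ 0 → 6 states
  1 ∪ 0 → 6 states
  1 ∪ 0 → 6 states
  ((10)*0)*(1 ∪ 0)(1 ∪ 0)0(1 ∪ 0) → 30 states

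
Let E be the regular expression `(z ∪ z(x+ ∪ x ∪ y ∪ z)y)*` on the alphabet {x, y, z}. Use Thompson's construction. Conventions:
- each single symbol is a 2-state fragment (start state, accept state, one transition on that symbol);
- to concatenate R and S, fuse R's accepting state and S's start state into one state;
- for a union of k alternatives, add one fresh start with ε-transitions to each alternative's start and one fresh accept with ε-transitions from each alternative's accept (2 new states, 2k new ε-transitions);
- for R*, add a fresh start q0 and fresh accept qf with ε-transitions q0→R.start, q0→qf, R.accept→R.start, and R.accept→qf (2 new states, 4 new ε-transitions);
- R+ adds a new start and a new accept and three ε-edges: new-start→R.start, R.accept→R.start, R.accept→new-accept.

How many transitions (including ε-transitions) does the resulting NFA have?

By structural recursion:
Each of the 7 symbol leaves contributes 1 transition (1 symbol, 0 ε).
  x+ : 4 transitions (1 symbol, 3 ε)
  x+ ∪ x ∪ y ∪ z : 15 transitions (4 symbol, 11 ε)
  z(x+ ∪ x ∪ y ∪ z)y : 17 transitions (6 symbol, 11 ε)
  z ∪ z(x+ ∪ x ∪ y ∪ z)y : 22 transitions (7 symbol, 15 ε)
  (z ∪ z(x+ ∪ x ∪ y ∪ z)y)* : 26 transitions (7 symbol, 19 ε)

26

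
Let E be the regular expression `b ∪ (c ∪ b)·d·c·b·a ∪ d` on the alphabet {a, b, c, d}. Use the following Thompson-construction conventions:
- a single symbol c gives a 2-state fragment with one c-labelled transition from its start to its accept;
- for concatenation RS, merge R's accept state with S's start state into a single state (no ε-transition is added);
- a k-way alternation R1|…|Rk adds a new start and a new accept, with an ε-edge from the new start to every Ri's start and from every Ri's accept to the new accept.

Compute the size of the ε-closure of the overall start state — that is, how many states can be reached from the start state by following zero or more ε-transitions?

Let C(F) = |ε-closure(F.start)| within fragment F, and note whether F accepts ε. Symbol fragments have C = 1 and do not accept ε. Then:
  c ∪ b → C = 1 + 1 + 1 = 3 (the new accept is not ε-reachable since no branch accepts ε)
  (c ∪ b)·d·c·b·a → same as the first factor's closure: C = 3
  b ∪ (c ∪ b)·d·c·b·a ∪ d → C = 1 + 1 + 3 + 1 = 6 (the new accept is not ε-reachable since no branch accepts ε)

6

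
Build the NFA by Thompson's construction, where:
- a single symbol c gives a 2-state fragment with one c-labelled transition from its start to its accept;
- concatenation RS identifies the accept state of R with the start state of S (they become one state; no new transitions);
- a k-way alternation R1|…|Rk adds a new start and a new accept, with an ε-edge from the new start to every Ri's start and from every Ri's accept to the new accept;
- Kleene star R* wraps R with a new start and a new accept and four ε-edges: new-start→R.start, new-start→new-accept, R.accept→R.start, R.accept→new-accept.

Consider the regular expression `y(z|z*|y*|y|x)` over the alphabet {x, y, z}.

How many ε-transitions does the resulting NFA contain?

By structural recursion:
Each of the 6 symbol leaves contributes 0 ε-transitions.
  z* — 4 ε-transitions
  y* — 4 ε-transitions
  z|z*|y*|y|x — 18 ε-transitions
  y(z|z*|y*|y|x) — 18 ε-transitions

18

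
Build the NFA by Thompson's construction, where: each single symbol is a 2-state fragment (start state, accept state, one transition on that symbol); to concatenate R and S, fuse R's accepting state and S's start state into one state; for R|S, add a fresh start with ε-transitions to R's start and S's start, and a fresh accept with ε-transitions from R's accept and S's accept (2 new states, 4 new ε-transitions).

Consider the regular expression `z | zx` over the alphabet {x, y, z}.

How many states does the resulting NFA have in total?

7

Building bottom-up:
Each of the 3 symbol leaves contributes a 2-state fragment.
  zx → 3 states
  z | zx → 7 states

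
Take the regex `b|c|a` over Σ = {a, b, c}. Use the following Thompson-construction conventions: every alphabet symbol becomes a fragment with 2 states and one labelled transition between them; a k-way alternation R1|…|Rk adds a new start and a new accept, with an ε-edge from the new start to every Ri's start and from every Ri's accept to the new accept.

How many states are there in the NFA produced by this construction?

8

Building bottom-up:
Each of the 3 symbol leaves contributes a 2-state fragment.
  b|c|a = 8 states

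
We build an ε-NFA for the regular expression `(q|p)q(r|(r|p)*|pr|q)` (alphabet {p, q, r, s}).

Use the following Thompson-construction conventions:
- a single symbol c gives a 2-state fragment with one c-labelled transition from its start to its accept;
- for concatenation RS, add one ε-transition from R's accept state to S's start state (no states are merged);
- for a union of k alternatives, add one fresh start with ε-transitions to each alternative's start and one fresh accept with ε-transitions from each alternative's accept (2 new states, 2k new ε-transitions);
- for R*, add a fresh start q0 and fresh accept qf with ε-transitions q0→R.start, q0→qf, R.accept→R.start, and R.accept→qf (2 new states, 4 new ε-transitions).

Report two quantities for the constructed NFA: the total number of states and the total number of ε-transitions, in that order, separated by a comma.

Recursing over subexpressions:
Each of the 9 symbol leaves contributes 2 states and 0 ε-transitions.
  q|p : 6 states, 4 ε-transitions
  r|p : 6 states, 4 ε-transitions
  (r|p)* : 8 states, 8 ε-transitions
  pr : 4 states, 1 ε-transition
  r|(r|p)*|pr|q : 18 states, 17 ε-transitions
  (q|p)q(r|(r|p)*|pr|q) : 26 states, 23 ε-transitions

26, 23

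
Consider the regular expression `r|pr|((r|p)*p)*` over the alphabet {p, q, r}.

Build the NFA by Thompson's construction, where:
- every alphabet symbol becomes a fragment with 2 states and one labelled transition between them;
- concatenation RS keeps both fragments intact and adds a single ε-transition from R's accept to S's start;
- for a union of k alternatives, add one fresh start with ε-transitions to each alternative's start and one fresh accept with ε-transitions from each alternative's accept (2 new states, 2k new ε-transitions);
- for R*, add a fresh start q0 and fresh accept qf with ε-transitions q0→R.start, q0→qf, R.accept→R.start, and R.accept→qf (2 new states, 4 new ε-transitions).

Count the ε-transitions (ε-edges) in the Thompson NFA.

20

By structural recursion:
Each of the 6 symbol leaves contributes 0 ε-transitions.
  pr : 1 ε-transition
  r|p : 4 ε-transitions
  (r|p)* : 8 ε-transitions
  (r|p)*p : 9 ε-transitions
  ((r|p)*p)* : 13 ε-transitions
  r|pr|((r|p)*p)* : 20 ε-transitions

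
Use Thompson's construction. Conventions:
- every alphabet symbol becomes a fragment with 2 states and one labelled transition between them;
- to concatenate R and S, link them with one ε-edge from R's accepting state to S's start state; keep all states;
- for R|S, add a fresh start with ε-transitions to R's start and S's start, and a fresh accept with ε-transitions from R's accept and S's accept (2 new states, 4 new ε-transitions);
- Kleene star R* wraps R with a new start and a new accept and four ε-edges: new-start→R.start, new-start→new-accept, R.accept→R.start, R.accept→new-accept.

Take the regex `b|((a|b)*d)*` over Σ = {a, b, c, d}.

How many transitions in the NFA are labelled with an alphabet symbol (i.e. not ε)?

4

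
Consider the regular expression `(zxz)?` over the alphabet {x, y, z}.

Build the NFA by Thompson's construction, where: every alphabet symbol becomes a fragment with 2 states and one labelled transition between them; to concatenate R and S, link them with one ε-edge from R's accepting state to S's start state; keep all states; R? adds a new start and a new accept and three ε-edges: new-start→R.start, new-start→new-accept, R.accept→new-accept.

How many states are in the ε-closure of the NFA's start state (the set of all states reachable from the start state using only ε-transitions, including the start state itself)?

3

Work bottom-up. For each fragment F, track |ε-closure(F.start)| and whether F's accept lies in that closure (i.e. whether F accepts ε). A single-symbol fragment has closure size 1 and does not accept ε.
  zxz : |closure| equals the left operand's closure size = 1 (its accept is not ε-reachable, so the closure stops there)
  (zxz)? : new start has ε-edges to the inner start and to the new accept, so |closure| = 2 + 1 = 3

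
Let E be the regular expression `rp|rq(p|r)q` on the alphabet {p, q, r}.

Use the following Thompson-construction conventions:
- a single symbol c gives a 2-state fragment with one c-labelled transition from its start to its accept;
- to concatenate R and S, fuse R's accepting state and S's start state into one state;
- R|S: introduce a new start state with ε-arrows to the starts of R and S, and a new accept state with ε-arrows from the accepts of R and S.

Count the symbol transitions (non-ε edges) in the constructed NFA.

7

Bottom-up over the parse tree:
Each of the 7 symbol leaves contributes exactly 1 symbol transition.
  rp = 2 symbol transitions
  p|r = 2 symbol transitions
  rq(p|r)q = 5 symbol transitions
  rp|rq(p|r)q = 7 symbol transitions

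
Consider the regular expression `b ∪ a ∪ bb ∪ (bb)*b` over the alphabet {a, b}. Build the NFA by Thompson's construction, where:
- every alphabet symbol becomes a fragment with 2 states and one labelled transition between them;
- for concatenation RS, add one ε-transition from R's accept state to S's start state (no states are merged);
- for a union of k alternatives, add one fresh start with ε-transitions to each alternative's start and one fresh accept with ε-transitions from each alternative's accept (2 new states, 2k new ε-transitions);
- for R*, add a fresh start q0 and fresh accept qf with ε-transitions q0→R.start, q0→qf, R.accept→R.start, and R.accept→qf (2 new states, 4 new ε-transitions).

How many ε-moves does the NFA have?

15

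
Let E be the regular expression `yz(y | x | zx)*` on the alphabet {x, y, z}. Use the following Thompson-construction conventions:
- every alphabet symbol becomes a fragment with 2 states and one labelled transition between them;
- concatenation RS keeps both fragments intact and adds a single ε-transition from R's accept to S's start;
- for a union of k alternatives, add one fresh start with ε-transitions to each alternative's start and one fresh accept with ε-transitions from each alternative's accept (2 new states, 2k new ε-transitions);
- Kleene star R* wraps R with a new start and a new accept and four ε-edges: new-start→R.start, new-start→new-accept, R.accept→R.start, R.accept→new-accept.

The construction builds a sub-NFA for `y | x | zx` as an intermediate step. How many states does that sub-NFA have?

Fragment for `y | x | zx`:
Each of the 4 symbol leaves contributes a 2-state fragment.
  zx — 4 states
  y | x | zx — 10 states

10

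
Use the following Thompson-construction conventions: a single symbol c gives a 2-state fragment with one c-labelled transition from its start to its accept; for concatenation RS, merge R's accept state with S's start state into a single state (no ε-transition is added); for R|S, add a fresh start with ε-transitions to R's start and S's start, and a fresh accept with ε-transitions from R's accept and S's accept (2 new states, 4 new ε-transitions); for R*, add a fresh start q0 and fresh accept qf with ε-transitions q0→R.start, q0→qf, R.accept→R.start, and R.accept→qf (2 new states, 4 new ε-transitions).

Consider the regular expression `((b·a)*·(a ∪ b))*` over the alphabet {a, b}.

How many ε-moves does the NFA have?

Building bottom-up:
Each of the 4 symbol leaves contributes 0 ε-transitions.
  b·a : 0 ε-transitions
  (b·a)* : 4 ε-transitions
  a ∪ b : 4 ε-transitions
  (b·a)*·(a ∪ b) : 8 ε-transitions
  ((b·a)*·(a ∪ b))* : 12 ε-transitions

12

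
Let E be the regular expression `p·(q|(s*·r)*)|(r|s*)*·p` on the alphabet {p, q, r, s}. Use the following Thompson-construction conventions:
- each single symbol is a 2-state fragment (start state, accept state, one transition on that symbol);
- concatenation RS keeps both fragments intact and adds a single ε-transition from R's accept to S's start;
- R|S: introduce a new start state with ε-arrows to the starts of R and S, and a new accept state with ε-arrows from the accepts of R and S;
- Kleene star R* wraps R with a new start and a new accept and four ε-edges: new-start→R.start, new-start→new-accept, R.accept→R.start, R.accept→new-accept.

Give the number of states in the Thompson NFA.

28

Recursing over subexpressions:
Each of the 7 symbol leaves contributes a 2-state fragment.
  s* : 4 states
  s*·r : 6 states
  (s*·r)* : 8 states
  q|(s*·r)* : 12 states
  p·(q|(s*·r)*) : 14 states
  s* : 4 states
  r|s* : 8 states
  (r|s*)* : 10 states
  (r|s*)*·p : 12 states
  p·(q|(s*·r)*)|(r|s*)*·p : 28 states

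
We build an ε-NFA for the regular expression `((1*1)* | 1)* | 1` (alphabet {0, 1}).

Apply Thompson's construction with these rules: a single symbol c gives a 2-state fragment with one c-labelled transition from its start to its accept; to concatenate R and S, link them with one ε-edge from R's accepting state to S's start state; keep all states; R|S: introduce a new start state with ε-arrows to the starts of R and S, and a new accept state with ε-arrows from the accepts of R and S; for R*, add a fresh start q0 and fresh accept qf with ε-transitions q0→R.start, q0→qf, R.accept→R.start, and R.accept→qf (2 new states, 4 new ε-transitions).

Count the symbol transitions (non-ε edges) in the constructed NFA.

Bottom-up over the parse tree:
Each of the 4 symbol leaves contributes exactly 1 symbol transition.
  1* → 1 symbol transition
  1*1 → 2 symbol transitions
  (1*1)* → 2 symbol transitions
  (1*1)* | 1 → 3 symbol transitions
  ((1*1)* | 1)* → 3 symbol transitions
  ((1*1)* | 1)* | 1 → 4 symbol transitions

4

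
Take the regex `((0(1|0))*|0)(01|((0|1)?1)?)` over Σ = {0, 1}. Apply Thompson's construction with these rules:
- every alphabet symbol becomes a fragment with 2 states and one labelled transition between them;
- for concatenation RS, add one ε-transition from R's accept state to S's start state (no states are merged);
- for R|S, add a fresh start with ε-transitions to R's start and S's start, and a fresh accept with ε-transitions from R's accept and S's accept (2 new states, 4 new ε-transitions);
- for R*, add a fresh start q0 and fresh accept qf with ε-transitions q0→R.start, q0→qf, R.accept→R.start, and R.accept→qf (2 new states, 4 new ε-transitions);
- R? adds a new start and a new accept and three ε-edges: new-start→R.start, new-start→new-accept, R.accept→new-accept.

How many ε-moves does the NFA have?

30

Bottom-up over the parse tree:
Each of the 9 symbol leaves contributes 0 ε-transitions.
  1|0 : 4 ε-transitions
  0(1|0) : 5 ε-transitions
  (0(1|0))* : 9 ε-transitions
  (0(1|0))*|0 : 13 ε-transitions
  01 : 1 ε-transition
  0|1 : 4 ε-transitions
  (0|1)? : 7 ε-transitions
  (0|1)?1 : 8 ε-transitions
  ((0|1)?1)? : 11 ε-transitions
  01|((0|1)?1)? : 16 ε-transitions
  ((0(1|0))*|0)(01|((0|1)?1)?) : 30 ε-transitions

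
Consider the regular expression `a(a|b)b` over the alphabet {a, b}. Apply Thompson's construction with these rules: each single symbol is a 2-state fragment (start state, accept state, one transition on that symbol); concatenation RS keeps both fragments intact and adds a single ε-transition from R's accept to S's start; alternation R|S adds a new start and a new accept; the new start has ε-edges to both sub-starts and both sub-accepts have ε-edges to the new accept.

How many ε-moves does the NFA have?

6

Recursing over subexpressions:
Each of the 4 symbol leaves contributes 0 ε-transitions.
  a|b : 4 ε-transitions
  a(a|b)b : 6 ε-transitions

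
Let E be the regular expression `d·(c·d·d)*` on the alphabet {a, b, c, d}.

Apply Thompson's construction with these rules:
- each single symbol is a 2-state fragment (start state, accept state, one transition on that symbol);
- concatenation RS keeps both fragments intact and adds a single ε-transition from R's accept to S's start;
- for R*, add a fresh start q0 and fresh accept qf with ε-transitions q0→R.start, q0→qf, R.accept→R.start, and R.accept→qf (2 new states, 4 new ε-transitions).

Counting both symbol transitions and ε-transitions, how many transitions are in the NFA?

11

Building bottom-up:
Each of the 4 symbol leaves contributes 1 transition (1 symbol, 0 ε).
  c·d·d — 5 transitions (3 symbol, 2 ε)
  (c·d·d)* — 9 transitions (3 symbol, 6 ε)
  d·(c·d·d)* — 11 transitions (4 symbol, 7 ε)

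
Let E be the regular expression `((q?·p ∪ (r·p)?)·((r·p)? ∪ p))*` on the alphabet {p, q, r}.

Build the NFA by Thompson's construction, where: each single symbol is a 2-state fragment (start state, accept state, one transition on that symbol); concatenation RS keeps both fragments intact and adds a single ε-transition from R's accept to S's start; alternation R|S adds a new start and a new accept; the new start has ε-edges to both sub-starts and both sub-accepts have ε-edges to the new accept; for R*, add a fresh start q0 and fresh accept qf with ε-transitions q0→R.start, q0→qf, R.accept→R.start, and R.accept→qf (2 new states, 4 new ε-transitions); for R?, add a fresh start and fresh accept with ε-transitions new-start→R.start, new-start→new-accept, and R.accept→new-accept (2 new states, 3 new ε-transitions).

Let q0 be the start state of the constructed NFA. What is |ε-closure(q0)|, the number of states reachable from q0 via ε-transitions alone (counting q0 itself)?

17

Let C(F) = |ε-closure(F.start)| within fragment F, and note whether F accepts ε. Symbol fragments have C = 1 and do not accept ε. Then:
  q? — |ε-closure| = 1 (new start) + 1 (body) + 1 (new accept, via ε) = 3
  q?·p — |ε-closure| = 3 + 1 = 4 (closure spills across the concat boundary because the left factor accepts ε)
  r·p — |ε-closure| equals the left operand's closure size = 1 (its accept is not ε-reachable, so the closure stops there)
  (r·p)? — new start has ε-edges to the inner start and to the new accept, so |ε-closure| = 2 + 1 = 3
  q?·p ∪ (r·p)? — |ε-closure| = 1 (new start) + (4 + 3) + 1 (new accept, since some branch ε-reaches its own accept) = 9
  r·p — same as the first factor's closure: |ε-closure| = 1
  (r·p)? — |ε-closure| = 1 (new start) + 1 (body) + 1 (new accept, via ε) = 3
  (r·p)? ∪ p — |ε-closure| = 1 (new start) + (3 + 1) + 1 (new accept, since some branch ε-reaches its own accept) = 6
  (q?·p ∪ (r·p)?)·((r·p)? ∪ p) — |ε-closure| = 9 + 6 = 15 (closure spills across the concat boundary because the left factor accepts ε)
  ((q?·p ∪ (r·p)?)·((r·p)? ∪ p))* — the star's fresh start ε-reaches both the body's start and the fresh accept: |ε-closure| = 2 + 15 = 17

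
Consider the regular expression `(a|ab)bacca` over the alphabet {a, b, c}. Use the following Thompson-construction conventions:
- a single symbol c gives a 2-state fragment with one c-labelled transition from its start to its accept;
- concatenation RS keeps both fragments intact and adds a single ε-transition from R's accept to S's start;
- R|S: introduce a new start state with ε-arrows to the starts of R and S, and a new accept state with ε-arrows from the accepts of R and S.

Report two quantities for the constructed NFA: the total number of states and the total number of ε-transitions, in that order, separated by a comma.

18, 10

By structural recursion:
Each of the 8 symbol leaves contributes 2 states and 0 ε-transitions.
  ab — 4 states, 1 ε-transition
  a|ab — 8 states, 5 ε-transitions
  (a|ab)bacca — 18 states, 10 ε-transitions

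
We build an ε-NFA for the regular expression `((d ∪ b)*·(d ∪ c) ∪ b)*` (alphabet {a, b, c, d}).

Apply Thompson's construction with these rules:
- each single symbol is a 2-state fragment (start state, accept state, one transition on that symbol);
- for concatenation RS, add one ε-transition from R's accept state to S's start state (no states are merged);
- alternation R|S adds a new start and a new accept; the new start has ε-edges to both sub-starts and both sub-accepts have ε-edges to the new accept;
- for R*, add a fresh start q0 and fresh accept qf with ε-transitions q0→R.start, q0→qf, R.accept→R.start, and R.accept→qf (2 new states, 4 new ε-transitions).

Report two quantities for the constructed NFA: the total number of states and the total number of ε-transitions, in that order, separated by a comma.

20, 21

By structural recursion:
Each of the 5 symbol leaves contributes 2 states and 0 ε-transitions.
  d ∪ b = 6 states, 4 ε-transitions
  (d ∪ b)* = 8 states, 8 ε-transitions
  d ∪ c = 6 states, 4 ε-transitions
  (d ∪ b)*·(d ∪ c) = 14 states, 13 ε-transitions
  (d ∪ b)*·(d ∪ c) ∪ b = 18 states, 17 ε-transitions
  ((d ∪ b)*·(d ∪ c) ∪ b)* = 20 states, 21 ε-transitions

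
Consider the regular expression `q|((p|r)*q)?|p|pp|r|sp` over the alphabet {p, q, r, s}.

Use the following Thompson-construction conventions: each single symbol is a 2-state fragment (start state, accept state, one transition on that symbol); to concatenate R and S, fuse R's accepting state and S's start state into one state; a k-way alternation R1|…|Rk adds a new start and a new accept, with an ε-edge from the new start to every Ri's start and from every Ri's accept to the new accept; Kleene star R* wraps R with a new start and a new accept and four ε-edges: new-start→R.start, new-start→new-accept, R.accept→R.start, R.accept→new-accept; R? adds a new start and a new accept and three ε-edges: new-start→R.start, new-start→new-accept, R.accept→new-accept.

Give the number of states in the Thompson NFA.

Per subexpression:
Each of the 10 symbol leaves contributes a 2-state fragment.
  p|r — 6 states
  (p|r)* — 8 states
  (p|r)*q — 9 states
  ((p|r)*q)? — 11 states
  pp — 3 states
  sp — 3 states
  q|((p|r)*q)?|p|pp|r|sp — 25 states

25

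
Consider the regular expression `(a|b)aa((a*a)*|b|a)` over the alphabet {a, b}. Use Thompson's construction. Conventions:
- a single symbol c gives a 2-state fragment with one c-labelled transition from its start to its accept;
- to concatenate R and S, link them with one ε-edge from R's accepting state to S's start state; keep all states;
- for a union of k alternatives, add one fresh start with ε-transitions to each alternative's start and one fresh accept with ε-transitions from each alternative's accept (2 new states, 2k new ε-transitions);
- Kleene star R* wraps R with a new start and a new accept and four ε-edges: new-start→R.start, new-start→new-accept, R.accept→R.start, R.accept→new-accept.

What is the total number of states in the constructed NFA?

24

By structural recursion:
Each of the 8 symbol leaves contributes a 2-state fragment.
  a|b = 6 states
  a* = 4 states
  a*a = 6 states
  (a*a)* = 8 states
  (a*a)*|b|a = 14 states
  (a|b)aa((a*a)*|b|a) = 24 states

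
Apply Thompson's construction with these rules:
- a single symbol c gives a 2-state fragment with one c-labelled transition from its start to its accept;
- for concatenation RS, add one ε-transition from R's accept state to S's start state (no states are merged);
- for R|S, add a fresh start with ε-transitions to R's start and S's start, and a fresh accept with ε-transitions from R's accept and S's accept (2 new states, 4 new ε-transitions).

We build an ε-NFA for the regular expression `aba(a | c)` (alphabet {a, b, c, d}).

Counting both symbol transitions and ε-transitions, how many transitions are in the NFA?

Building bottom-up:
Each of the 5 symbol leaves contributes 1 transition (1 symbol, 0 ε).
  a | c = 6 transitions (2 symbol, 4 ε)
  aba(a | c) = 12 transitions (5 symbol, 7 ε)

12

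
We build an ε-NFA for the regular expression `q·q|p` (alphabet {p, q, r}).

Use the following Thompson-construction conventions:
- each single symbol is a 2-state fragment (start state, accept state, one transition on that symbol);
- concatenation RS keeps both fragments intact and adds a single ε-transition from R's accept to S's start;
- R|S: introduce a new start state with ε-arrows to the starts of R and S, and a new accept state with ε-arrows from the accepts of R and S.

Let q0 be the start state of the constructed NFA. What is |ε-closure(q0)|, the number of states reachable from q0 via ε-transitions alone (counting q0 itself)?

3

Compute the ε-closure size of each fragment's start state recursively; a symbol fragment's start has no outgoing ε-edge, so its closure is just itself (size 1).
  q·q — |ε-closure| equals the left operand's closure size = 1 (its accept is not ε-reachable, so the closure stops there)
  q·q|p — |ε-closure| = 1 + 1 + 1 = 3 (the new accept is not ε-reachable since no branch accepts ε)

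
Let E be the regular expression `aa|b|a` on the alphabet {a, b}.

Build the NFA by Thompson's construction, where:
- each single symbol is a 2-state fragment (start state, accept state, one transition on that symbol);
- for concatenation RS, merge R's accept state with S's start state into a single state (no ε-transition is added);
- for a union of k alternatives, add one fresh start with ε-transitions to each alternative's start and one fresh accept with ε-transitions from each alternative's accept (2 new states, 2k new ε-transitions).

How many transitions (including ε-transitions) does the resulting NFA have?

Bottom-up over the parse tree:
Each of the 4 symbol leaves contributes 1 transition (1 symbol, 0 ε).
  aa — 2 transitions (2 symbol, 0 ε)
  aa|b|a — 10 transitions (4 symbol, 6 ε)

10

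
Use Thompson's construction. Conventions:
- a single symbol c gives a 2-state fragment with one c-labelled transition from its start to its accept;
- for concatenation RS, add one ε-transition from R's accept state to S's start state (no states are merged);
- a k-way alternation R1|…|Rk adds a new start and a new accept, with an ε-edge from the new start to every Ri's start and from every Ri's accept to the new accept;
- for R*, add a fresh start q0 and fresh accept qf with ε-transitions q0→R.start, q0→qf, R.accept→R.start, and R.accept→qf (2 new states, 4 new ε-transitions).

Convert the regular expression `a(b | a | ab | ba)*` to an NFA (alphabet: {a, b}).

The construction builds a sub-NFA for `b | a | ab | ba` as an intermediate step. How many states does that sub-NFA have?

Fragment for `b | a | ab | ba`:
Each of the 6 symbol leaves contributes a 2-state fragment.
  ab : 4 states
  ba : 4 states
  b | a | ab | ba : 14 states

14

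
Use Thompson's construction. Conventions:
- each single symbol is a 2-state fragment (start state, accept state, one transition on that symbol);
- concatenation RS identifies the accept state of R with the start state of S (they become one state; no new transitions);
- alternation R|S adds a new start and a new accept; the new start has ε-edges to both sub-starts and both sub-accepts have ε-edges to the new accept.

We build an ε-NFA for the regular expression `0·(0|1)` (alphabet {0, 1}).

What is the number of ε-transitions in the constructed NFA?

Recursing over subexpressions:
Each of the 3 symbol leaves contributes 0 ε-transitions.
  0|1 : 4 ε-transitions
  0·(0|1) : 4 ε-transitions

4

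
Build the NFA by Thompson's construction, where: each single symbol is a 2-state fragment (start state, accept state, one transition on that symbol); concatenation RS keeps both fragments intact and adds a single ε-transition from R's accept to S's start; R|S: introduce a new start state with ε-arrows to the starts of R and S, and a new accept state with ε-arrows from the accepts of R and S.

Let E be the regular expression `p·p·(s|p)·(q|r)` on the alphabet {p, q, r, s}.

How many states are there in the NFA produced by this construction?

Building bottom-up:
Each of the 6 symbol leaves contributes a 2-state fragment.
  s|p → 6 states
  q|r → 6 states
  p·p·(s|p)·(q|r) → 16 states

16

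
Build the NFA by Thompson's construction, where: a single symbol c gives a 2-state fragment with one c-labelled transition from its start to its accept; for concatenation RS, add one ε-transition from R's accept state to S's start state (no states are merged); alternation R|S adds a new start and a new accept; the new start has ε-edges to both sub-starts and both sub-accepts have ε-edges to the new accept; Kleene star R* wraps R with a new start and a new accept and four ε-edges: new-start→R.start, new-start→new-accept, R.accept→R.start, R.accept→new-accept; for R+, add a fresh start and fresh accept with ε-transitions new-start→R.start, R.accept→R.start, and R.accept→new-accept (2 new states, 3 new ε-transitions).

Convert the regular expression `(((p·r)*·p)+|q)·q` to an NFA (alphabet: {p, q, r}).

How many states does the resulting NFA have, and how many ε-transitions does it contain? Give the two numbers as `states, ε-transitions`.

16, 14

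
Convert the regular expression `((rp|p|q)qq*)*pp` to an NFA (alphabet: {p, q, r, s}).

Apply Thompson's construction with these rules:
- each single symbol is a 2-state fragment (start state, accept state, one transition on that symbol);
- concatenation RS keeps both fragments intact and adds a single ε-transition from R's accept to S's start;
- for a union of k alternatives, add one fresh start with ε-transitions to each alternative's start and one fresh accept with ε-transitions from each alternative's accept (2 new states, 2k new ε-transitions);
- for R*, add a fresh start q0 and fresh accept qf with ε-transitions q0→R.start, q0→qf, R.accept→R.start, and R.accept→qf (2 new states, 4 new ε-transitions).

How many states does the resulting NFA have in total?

22

Bottom-up over the parse tree:
Each of the 8 symbol leaves contributes a 2-state fragment.
  rp = 4 states
  rp|p|q = 10 states
  q* = 4 states
  (rp|p|q)qq* = 16 states
  ((rp|p|q)qq*)* = 18 states
  ((rp|p|q)qq*)*pp = 22 states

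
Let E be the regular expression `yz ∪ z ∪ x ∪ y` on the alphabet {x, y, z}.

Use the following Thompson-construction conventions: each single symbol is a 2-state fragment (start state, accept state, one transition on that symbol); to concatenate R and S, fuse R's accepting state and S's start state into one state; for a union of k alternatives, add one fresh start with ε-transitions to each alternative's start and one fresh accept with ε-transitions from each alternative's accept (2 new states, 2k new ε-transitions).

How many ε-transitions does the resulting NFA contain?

Per subexpression:
Each of the 5 symbol leaves contributes 0 ε-transitions.
  yz = 0 ε-transitions
  yz ∪ z ∪ x ∪ y = 8 ε-transitions

8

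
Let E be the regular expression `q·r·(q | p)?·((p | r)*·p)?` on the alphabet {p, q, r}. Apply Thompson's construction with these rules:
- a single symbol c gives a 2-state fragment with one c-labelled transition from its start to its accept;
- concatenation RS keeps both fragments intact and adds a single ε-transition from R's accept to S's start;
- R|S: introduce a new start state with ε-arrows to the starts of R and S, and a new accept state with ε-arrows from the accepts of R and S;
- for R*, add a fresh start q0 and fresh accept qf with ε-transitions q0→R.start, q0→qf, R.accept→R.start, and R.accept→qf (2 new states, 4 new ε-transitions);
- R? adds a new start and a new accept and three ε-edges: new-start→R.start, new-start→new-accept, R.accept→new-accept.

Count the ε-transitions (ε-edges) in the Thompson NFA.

Per subexpression:
Each of the 7 symbol leaves contributes 0 ε-transitions.
  q | p → 4 ε-transitions
  (q | p)? → 7 ε-transitions
  p | r → 4 ε-transitions
  (p | r)* → 8 ε-transitions
  (p | r)*·p → 9 ε-transitions
  ((p | r)*·p)? → 12 ε-transitions
  q·r·(q | p)?·((p | r)*·p)? → 22 ε-transitions

22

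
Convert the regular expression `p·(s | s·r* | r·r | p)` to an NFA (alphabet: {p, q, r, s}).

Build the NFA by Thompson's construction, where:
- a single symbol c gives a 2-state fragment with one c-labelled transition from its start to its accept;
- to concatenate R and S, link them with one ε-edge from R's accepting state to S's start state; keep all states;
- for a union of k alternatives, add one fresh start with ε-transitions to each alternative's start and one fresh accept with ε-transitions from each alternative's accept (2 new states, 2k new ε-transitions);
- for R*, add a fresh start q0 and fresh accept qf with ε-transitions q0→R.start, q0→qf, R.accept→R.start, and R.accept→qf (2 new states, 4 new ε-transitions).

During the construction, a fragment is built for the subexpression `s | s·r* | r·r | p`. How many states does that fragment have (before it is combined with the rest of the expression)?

16

Fragment for `s | s·r* | r·r | p`:
Each of the 6 symbol leaves contributes a 2-state fragment.
  r* — 4 states
  s·r* — 6 states
  r·r — 4 states
  s | s·r* | r·r | p — 16 states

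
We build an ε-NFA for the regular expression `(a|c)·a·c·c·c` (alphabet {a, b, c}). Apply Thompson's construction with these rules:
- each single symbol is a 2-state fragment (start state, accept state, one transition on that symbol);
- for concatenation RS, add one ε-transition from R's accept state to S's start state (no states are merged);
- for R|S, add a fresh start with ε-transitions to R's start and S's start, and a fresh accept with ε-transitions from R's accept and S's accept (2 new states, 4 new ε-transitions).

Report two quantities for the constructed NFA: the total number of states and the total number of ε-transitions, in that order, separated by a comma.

14, 8

Per subexpression:
Each of the 6 symbol leaves contributes 2 states and 0 ε-transitions.
  a|c → 6 states, 4 ε-transitions
  (a|c)·a·c·c·c → 14 states, 8 ε-transitions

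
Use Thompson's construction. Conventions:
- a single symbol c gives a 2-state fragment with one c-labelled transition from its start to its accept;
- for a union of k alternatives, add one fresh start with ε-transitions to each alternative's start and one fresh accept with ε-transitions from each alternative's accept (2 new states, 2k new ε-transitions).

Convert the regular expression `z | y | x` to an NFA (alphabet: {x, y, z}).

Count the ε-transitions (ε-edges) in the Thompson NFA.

Bottom-up over the parse tree:
Each of the 3 symbol leaves contributes 0 ε-transitions.
  z | y | x — 6 ε-transitions

6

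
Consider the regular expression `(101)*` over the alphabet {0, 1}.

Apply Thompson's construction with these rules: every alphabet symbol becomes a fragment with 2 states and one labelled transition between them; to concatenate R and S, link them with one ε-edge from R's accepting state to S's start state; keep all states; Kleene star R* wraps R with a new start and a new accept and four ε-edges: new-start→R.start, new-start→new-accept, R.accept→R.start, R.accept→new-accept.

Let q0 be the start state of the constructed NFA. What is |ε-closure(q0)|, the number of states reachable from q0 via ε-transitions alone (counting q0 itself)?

3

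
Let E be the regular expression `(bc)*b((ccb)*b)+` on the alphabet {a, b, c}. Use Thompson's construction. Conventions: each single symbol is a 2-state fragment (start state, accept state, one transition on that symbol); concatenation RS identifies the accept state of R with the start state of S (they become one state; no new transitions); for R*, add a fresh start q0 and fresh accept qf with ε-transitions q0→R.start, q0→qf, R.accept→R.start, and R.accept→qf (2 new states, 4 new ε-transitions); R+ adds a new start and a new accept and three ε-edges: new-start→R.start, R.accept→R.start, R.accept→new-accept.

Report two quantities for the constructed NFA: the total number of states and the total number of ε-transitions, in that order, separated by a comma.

14, 11

Per subexpression:
Each of the 7 symbol leaves contributes 2 states and 0 ε-transitions.
  bc — 3 states, 0 ε-transitions
  (bc)* — 5 states, 4 ε-transitions
  ccb — 4 states, 0 ε-transitions
  (ccb)* — 6 states, 4 ε-transitions
  (ccb)*b — 7 states, 4 ε-transitions
  ((ccb)*b)+ — 9 states, 7 ε-transitions
  (bc)*b((ccb)*b)+ — 14 states, 11 ε-transitions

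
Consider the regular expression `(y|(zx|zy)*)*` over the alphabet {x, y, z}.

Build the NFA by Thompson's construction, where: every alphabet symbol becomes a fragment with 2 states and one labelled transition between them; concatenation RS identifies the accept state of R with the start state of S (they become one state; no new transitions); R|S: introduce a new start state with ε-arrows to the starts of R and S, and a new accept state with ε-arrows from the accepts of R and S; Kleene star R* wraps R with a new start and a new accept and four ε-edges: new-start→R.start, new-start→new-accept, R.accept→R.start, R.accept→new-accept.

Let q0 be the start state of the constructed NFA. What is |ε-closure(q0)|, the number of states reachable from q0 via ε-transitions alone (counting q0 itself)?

10

Work bottom-up. For each fragment F, track |ε-closure(F.start)| and whether F's accept lies in that closure (i.e. whether F accepts ε). A single-symbol fragment has closure size 1 and does not accept ε.
  zx → |ε-closure| equals the left operand's closure size = 1 (its accept is not ε-reachable, so the closure stops there)
  zy → |ε-closure| equals the left operand's closure size = 1 (its accept is not ε-reachable, so the closure stops there)
  zx|zy → |ε-closure| = 1 + 1 + 1 = 3 (the new accept is not ε-reachable since no branch accepts ε)
  (zx|zy)* → the star's fresh start ε-reaches both the body's start and the fresh accept: |ε-closure| = 2 + 3 = 5
  y|(zx|zy)* → |ε-closure| = 1 (new start) + (1 + 5) + 1 (new accept, since some branch ε-reaches its own accept) = 8
  (y|(zx|zy)*)* → the star's fresh start ε-reaches both the body's start and the fresh accept: |ε-closure| = 2 + 8 = 10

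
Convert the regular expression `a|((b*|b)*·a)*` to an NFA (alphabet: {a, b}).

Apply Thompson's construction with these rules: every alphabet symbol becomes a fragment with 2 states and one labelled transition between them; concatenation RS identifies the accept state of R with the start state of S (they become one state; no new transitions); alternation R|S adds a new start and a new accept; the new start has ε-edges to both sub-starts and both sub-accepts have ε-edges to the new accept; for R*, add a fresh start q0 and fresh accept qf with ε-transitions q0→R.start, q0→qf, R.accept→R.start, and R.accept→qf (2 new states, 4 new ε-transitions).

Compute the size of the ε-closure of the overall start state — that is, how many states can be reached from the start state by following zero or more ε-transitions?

Work bottom-up. For each fragment F, track |ε-closure(F.start)| and whether F's accept lies in that closure (i.e. whether F accepts ε). A single-symbol fragment has closure size 1 and does not accept ε.
  b* : the star's fresh start ε-reaches both the body's start and the fresh accept: |ε-closure| = 2 + 1 = 3
  b*|b : |ε-closure| = 1 (new start) + (3 + 1) + 1 (new accept, since some branch ε-reaches its own accept) = 6
  (b*|b)* : new start has ε-edges to the inner start and to the new accept, so |ε-closure| = 2 + 6 = 8
  (b*|b)*·a : |ε-closure| = 8 + (1−1) = 8 (closure spills across the concat boundary because the left factor accepts ε)
  ((b*|b)*·a)* : |ε-closure| = 1 (new start) + 8 (body) + 1 (new accept) = 10
  a|((b*|b)*·a)* : new start ε-reaches every alternative's start; at least one alternative accepts ε, so the union's new accept is reached too: |ε-closure| = 1 + 1 + 10 + 1 = 13

13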